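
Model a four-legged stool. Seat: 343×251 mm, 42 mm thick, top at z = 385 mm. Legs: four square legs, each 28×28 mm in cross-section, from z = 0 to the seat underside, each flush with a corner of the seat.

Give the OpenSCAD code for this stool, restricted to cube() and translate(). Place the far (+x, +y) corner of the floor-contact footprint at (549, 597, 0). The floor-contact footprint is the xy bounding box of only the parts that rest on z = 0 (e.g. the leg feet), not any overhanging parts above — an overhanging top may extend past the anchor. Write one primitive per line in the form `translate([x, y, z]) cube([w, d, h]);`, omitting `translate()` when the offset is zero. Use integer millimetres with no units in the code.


translate([206, 346, 343]) cube([343, 251, 42]);
translate([206, 346, 0]) cube([28, 28, 343]);
translate([521, 346, 0]) cube([28, 28, 343]);
translate([206, 569, 0]) cube([28, 28, 343]);
translate([521, 569, 0]) cube([28, 28, 343]);


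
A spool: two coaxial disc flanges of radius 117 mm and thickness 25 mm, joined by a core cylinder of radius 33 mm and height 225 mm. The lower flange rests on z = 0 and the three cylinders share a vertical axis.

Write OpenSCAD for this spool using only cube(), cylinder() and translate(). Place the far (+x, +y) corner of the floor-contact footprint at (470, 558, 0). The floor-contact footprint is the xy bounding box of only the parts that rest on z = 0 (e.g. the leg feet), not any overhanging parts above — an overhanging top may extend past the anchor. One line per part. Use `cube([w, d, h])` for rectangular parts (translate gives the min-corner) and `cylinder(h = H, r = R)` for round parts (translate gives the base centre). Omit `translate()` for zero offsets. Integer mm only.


translate([353, 441, 0]) cylinder(h = 25, r = 117);
translate([353, 441, 25]) cylinder(h = 225, r = 33);
translate([353, 441, 250]) cylinder(h = 25, r = 117);


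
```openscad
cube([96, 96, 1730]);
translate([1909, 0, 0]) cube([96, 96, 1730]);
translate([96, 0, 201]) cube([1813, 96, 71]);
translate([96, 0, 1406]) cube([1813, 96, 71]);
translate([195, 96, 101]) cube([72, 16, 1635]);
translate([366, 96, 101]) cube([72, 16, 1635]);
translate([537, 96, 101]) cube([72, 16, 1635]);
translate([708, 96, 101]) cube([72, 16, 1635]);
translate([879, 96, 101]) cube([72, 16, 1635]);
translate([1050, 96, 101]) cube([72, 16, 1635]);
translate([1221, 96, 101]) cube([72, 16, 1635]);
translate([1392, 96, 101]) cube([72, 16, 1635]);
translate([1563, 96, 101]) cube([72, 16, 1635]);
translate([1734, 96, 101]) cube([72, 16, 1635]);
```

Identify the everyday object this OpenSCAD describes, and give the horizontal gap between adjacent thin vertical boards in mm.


A fence section. The picket gap is 99 mm.

Two posts, two rails, 10 pickets — a fence section. Span 1813 mm holds 10 pickets of 72 mm with 11 equal gaps: ⌊(1813 − 10·72) / 11⌋ = 99 mm.


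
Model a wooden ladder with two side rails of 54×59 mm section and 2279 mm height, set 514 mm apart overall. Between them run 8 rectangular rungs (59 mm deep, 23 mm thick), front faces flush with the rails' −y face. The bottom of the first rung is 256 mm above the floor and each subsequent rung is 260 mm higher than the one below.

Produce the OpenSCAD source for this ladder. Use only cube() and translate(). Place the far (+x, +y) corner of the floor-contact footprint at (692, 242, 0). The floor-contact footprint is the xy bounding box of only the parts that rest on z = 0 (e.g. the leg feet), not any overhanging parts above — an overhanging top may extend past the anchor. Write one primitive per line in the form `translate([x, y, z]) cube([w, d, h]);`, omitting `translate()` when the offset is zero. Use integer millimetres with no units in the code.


// rung span = 514 - 2*54 = 406
// rung[k] z = 256 + k*260
translate([178, 183, 0]) cube([54, 59, 2279]);
translate([638, 183, 0]) cube([54, 59, 2279]);
translate([232, 183, 256]) cube([406, 59, 23]);
translate([232, 183, 516]) cube([406, 59, 23]);
translate([232, 183, 776]) cube([406, 59, 23]);
translate([232, 183, 1036]) cube([406, 59, 23]);
translate([232, 183, 1296]) cube([406, 59, 23]);
translate([232, 183, 1556]) cube([406, 59, 23]);
translate([232, 183, 1816]) cube([406, 59, 23]);
translate([232, 183, 2076]) cube([406, 59, 23]);


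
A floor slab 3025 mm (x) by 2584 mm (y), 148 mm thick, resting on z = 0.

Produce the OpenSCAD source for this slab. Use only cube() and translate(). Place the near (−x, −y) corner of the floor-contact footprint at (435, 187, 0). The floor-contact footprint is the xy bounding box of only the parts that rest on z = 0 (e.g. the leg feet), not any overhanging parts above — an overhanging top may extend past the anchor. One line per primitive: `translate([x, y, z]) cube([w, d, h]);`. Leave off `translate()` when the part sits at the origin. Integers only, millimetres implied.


translate([435, 187, 0]) cube([3025, 2584, 148]);


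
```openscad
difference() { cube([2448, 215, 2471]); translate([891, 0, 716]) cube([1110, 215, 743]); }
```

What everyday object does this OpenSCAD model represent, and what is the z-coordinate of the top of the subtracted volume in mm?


A wall with a window opening. The window head height is 1459 mm.

A wall with a rectangular opening subtracted — a window. Sill at z = 716, opening 743 mm tall, so the head is at 716 + 743 = 1459 mm.


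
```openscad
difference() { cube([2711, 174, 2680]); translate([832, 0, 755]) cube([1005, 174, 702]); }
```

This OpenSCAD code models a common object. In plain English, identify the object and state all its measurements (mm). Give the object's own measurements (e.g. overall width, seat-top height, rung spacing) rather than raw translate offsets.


A wall 2711 mm long (x), 174 mm thick (y), 2680 mm tall, with a rectangular window opening cut through it. The opening is 1005 mm wide and 702 mm tall; its sill is at z = 755 mm and its near (−x) edge is 832 mm from the wall's −x end. The opening passes through the full wall thickness.


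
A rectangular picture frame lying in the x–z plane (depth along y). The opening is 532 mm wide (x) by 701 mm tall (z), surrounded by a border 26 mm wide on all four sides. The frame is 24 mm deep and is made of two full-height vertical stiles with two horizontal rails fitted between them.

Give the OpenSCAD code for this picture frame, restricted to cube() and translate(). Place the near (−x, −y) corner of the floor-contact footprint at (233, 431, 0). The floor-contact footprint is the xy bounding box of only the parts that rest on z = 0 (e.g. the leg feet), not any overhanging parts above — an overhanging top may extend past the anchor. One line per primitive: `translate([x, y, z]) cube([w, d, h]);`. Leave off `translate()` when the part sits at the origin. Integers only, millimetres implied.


translate([233, 431, 0]) cube([26, 24, 753]);
translate([791, 431, 0]) cube([26, 24, 753]);
translate([259, 431, 0]) cube([532, 24, 26]);
translate([259, 431, 727]) cube([532, 24, 26]);


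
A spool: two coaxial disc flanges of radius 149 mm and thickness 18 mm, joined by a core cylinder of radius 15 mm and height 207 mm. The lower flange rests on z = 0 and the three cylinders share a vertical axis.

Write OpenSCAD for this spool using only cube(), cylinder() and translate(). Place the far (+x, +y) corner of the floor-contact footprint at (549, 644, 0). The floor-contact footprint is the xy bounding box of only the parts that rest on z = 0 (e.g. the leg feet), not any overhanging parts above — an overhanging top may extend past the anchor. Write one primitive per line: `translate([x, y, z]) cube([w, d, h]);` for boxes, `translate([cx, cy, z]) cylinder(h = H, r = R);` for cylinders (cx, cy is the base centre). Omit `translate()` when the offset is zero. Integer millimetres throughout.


translate([400, 495, 0]) cylinder(h = 18, r = 149);
translate([400, 495, 18]) cylinder(h = 207, r = 15);
translate([400, 495, 225]) cylinder(h = 18, r = 149);


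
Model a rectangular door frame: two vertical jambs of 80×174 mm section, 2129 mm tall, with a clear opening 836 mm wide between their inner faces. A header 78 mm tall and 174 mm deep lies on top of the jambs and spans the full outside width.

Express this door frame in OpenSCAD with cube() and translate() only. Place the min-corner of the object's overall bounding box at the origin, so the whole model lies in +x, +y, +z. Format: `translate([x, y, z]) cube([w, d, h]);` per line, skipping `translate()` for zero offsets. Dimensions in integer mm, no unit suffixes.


cube([80, 174, 2129]);
translate([916, 0, 0]) cube([80, 174, 2129]);
translate([0, 0, 2129]) cube([996, 174, 78]);


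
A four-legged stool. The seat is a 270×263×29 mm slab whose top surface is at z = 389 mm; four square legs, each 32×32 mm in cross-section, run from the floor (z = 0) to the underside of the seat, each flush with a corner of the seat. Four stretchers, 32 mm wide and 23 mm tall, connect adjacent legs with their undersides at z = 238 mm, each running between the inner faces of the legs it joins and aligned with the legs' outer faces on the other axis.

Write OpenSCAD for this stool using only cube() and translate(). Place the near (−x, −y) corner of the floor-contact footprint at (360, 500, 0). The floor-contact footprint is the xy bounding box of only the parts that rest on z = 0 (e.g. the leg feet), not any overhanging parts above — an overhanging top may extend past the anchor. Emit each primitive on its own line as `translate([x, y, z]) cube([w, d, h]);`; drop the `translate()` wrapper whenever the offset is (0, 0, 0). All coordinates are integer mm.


translate([360, 500, 360]) cube([270, 263, 29]);
translate([360, 500, 0]) cube([32, 32, 360]);
translate([598, 500, 0]) cube([32, 32, 360]);
translate([360, 731, 0]) cube([32, 32, 360]);
translate([598, 731, 0]) cube([32, 32, 360]);
translate([392, 500, 238]) cube([206, 32, 23]);
translate([392, 731, 238]) cube([206, 32, 23]);
translate([360, 532, 238]) cube([32, 199, 23]);
translate([598, 532, 238]) cube([32, 199, 23]);


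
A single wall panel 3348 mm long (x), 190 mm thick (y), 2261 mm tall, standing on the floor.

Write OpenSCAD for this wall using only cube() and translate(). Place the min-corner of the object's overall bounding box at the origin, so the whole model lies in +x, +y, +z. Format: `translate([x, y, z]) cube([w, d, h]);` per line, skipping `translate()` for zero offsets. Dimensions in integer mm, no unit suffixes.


cube([3348, 190, 2261]);


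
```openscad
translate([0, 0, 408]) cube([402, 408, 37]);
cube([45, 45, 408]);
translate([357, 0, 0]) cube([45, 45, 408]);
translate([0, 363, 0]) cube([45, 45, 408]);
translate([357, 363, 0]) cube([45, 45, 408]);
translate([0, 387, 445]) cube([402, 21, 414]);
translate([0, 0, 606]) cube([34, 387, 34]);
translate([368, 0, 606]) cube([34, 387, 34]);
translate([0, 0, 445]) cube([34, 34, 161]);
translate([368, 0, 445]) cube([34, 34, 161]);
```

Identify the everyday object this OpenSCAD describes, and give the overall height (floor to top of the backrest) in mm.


A chair. The overall height is 859 mm.

A slab on four corner posts with a tall panel at the back — a chair. The seat slab sits at z = 408 with thickness 37, and the 414 mm backrest starts at the seat top, so the overall height is 408 + 37 + 414 = 859 mm.


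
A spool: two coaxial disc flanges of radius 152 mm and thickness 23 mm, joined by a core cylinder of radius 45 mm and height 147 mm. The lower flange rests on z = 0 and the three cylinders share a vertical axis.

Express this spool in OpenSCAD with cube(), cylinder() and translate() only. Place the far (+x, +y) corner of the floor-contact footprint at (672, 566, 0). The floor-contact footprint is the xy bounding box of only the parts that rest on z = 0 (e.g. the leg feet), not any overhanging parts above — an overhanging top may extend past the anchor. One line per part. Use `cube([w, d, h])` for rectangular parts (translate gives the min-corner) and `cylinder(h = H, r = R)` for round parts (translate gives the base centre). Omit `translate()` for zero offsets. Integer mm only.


translate([520, 414, 0]) cylinder(h = 23, r = 152);
translate([520, 414, 23]) cylinder(h = 147, r = 45);
translate([520, 414, 170]) cylinder(h = 23, r = 152);


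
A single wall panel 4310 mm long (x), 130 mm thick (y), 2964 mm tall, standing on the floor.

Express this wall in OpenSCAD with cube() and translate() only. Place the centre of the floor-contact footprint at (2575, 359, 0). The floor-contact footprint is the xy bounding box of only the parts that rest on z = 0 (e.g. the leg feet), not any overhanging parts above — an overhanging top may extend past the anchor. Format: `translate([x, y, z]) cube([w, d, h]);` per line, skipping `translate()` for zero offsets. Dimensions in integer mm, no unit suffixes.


translate([420, 294, 0]) cube([4310, 130, 2964]);


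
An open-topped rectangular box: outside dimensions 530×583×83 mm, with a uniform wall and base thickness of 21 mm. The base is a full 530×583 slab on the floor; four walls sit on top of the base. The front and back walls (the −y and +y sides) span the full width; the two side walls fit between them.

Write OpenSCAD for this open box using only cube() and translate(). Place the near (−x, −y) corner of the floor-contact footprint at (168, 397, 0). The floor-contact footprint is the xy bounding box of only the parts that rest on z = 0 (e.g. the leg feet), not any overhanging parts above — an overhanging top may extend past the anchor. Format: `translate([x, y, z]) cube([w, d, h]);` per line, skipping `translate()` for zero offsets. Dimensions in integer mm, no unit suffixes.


translate([168, 397, 0]) cube([530, 583, 21]);
translate([168, 397, 21]) cube([530, 21, 62]);
translate([168, 959, 21]) cube([530, 21, 62]);
translate([168, 418, 21]) cube([21, 541, 62]);
translate([677, 418, 21]) cube([21, 541, 62]);


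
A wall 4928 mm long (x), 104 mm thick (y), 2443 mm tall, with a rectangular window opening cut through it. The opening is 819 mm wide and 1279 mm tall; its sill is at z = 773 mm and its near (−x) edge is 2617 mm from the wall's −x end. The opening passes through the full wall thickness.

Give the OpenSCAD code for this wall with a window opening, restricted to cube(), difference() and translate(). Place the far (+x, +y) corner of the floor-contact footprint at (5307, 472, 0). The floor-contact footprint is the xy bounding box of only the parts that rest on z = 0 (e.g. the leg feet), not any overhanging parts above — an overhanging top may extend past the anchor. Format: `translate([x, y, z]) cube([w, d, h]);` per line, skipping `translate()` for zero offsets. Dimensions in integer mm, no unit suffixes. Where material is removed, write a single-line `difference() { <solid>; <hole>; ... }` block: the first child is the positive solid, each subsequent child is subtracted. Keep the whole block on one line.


difference() { translate([379, 368, 0]) cube([4928, 104, 2443]); translate([2996, 368, 773]) cube([819, 104, 1279]); }


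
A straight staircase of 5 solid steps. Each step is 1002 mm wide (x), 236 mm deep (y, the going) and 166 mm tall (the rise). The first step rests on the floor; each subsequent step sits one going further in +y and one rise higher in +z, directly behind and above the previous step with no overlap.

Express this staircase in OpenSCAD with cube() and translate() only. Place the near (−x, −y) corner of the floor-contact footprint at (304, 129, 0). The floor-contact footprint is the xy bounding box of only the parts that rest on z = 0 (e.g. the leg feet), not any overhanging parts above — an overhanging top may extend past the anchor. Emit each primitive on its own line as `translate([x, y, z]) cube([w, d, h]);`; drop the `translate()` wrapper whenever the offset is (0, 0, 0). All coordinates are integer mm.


translate([304, 129, 0]) cube([1002, 236, 166]);
translate([304, 365, 166]) cube([1002, 236, 166]);
translate([304, 601, 332]) cube([1002, 236, 166]);
translate([304, 837, 498]) cube([1002, 236, 166]);
translate([304, 1073, 664]) cube([1002, 236, 166]);


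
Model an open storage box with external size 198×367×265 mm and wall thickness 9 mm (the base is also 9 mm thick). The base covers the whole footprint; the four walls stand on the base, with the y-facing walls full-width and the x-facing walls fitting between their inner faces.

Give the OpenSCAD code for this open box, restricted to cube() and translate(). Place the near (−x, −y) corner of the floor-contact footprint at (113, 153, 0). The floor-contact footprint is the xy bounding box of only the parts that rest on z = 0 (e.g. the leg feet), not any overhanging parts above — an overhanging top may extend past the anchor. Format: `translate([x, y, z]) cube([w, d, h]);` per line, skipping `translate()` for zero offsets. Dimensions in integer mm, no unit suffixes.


translate([113, 153, 0]) cube([198, 367, 9]);
translate([113, 153, 9]) cube([198, 9, 256]);
translate([113, 511, 9]) cube([198, 9, 256]);
translate([113, 162, 9]) cube([9, 349, 256]);
translate([302, 162, 9]) cube([9, 349, 256]);


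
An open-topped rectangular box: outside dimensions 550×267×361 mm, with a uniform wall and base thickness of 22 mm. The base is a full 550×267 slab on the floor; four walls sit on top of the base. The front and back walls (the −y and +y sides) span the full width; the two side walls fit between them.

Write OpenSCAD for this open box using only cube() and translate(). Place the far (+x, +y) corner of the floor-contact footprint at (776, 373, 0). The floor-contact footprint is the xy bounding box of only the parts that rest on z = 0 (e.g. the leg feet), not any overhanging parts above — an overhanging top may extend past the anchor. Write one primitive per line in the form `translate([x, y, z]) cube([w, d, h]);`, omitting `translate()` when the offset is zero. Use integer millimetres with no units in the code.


translate([226, 106, 0]) cube([550, 267, 22]);
translate([226, 106, 22]) cube([550, 22, 339]);
translate([226, 351, 22]) cube([550, 22, 339]);
translate([226, 128, 22]) cube([22, 223, 339]);
translate([754, 128, 22]) cube([22, 223, 339]);


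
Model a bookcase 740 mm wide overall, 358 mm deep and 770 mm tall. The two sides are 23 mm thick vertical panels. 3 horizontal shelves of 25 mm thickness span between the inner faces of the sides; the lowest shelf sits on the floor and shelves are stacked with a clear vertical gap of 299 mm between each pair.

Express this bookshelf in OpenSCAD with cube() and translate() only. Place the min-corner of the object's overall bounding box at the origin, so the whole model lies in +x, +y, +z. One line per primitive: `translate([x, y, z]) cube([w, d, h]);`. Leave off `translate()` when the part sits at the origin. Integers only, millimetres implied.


cube([23, 358, 770]);
translate([717, 0, 0]) cube([23, 358, 770]);
translate([23, 0, 0]) cube([694, 358, 25]);
translate([23, 0, 324]) cube([694, 358, 25]);
translate([23, 0, 648]) cube([694, 358, 25]);


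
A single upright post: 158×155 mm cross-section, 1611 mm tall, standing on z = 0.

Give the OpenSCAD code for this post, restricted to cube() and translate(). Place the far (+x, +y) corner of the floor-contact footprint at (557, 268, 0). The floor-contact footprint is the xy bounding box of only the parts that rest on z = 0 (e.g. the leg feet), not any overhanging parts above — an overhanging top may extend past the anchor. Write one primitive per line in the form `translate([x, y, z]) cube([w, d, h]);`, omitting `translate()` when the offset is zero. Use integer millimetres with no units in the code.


translate([399, 113, 0]) cube([158, 155, 1611]);


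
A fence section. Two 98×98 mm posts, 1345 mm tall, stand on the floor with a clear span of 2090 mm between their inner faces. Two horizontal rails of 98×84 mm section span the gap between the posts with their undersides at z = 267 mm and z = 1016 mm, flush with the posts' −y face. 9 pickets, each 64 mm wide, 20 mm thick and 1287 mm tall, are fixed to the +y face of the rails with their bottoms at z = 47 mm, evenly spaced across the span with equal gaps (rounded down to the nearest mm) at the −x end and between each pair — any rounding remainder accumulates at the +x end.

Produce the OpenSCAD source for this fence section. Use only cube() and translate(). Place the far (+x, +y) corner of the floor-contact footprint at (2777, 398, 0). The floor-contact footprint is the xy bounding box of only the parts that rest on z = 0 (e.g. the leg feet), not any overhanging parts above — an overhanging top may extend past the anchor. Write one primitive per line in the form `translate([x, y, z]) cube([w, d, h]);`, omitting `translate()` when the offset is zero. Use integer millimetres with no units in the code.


translate([491, 300, 0]) cube([98, 98, 1345]);
translate([2679, 300, 0]) cube([98, 98, 1345]);
translate([589, 300, 267]) cube([2090, 98, 84]);
translate([589, 300, 1016]) cube([2090, 98, 84]);
translate([740, 398, 47]) cube([64, 20, 1287]);
translate([955, 398, 47]) cube([64, 20, 1287]);
translate([1170, 398, 47]) cube([64, 20, 1287]);
translate([1385, 398, 47]) cube([64, 20, 1287]);
translate([1600, 398, 47]) cube([64, 20, 1287]);
translate([1815, 398, 47]) cube([64, 20, 1287]);
translate([2030, 398, 47]) cube([64, 20, 1287]);
translate([2245, 398, 47]) cube([64, 20, 1287]);
translate([2460, 398, 47]) cube([64, 20, 1287]);


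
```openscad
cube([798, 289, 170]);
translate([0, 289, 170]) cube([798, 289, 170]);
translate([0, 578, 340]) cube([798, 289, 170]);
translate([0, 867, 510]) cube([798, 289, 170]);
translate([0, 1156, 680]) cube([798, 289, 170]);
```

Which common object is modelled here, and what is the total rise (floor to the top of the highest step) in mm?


A staircase. The total rise is 850 mm.

5 identical blocks, each offset up and back from the previous — a staircase. Each step is 170 mm tall and there are 5 of them, so the total rise is 5 × 170 = 850 mm.


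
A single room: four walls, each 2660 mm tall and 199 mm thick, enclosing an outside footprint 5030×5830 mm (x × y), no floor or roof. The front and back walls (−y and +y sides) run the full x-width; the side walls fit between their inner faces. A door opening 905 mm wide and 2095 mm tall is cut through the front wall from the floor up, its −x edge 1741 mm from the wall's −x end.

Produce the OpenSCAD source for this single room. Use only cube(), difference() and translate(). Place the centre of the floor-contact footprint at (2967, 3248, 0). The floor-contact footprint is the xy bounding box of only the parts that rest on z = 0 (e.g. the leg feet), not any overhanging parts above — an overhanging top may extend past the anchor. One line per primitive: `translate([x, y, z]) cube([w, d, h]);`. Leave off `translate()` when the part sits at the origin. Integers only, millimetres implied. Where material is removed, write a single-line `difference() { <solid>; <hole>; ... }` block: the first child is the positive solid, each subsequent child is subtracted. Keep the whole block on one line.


difference() { translate([452, 333, 0]) cube([5030, 199, 2660]); translate([2193, 333, 0]) cube([905, 199, 2095]); }
translate([452, 5964, 0]) cube([5030, 199, 2660]);
translate([452, 532, 0]) cube([199, 5432, 2660]);
translate([5283, 532, 0]) cube([199, 5432, 2660]);


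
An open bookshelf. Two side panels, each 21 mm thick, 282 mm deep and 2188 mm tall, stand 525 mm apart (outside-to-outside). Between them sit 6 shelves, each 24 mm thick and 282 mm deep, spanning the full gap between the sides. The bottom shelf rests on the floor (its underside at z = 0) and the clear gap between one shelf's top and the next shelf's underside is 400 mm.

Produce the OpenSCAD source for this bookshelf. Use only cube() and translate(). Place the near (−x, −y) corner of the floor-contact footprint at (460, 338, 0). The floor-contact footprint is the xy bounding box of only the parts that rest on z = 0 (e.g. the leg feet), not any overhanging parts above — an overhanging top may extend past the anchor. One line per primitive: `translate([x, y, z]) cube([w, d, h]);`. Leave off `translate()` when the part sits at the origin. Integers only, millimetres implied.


translate([460, 338, 0]) cube([21, 282, 2188]);
translate([964, 338, 0]) cube([21, 282, 2188]);
translate([481, 338, 0]) cube([483, 282, 24]);
translate([481, 338, 424]) cube([483, 282, 24]);
translate([481, 338, 848]) cube([483, 282, 24]);
translate([481, 338, 1272]) cube([483, 282, 24]);
translate([481, 338, 1696]) cube([483, 282, 24]);
translate([481, 338, 2120]) cube([483, 282, 24]);


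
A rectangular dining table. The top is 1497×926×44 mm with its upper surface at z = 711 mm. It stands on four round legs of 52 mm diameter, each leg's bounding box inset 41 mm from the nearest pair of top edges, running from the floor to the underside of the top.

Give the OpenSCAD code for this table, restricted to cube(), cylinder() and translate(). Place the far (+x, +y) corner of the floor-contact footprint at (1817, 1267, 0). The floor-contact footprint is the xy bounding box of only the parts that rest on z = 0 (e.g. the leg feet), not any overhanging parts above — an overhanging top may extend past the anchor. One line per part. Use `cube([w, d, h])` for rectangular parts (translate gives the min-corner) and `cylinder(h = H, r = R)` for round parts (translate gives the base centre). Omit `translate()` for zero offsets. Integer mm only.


translate([361, 382, 667]) cube([1497, 926, 44]);
translate([428, 449, 0]) cylinder(h = 667, r = 26);
translate([1791, 449, 0]) cylinder(h = 667, r = 26);
translate([428, 1241, 0]) cylinder(h = 667, r = 26);
translate([1791, 1241, 0]) cylinder(h = 667, r = 26);


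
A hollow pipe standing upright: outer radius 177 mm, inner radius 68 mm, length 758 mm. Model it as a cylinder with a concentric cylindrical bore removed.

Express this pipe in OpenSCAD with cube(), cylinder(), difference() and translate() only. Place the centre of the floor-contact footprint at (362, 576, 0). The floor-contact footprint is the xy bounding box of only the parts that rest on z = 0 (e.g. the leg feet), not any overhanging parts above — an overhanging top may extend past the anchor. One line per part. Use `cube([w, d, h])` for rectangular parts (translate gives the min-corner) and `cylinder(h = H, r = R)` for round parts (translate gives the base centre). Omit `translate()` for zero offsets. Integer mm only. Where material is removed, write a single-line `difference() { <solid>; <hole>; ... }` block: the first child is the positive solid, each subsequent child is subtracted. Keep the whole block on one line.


difference() { translate([362, 576, 0]) cylinder(h = 758, r = 177); translate([362, 576, 0]) cylinder(h = 758, r = 68); }


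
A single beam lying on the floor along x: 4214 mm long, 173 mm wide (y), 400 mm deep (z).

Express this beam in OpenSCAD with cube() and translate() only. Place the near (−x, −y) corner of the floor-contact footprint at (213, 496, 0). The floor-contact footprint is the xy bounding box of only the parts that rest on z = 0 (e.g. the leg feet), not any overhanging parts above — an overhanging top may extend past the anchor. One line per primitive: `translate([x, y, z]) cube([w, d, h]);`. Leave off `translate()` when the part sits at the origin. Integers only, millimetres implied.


translate([213, 496, 0]) cube([4214, 173, 400]);


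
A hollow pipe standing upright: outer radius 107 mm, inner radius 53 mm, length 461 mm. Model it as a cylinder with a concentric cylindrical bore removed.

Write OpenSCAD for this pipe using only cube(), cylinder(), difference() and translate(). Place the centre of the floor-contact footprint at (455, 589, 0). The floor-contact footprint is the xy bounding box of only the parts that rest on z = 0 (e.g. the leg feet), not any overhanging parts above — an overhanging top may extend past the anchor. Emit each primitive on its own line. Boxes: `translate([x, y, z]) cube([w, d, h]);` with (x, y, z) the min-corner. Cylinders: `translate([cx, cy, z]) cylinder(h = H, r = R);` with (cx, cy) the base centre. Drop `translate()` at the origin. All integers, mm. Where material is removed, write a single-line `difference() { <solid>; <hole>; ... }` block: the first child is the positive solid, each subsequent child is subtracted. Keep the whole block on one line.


difference() { translate([455, 589, 0]) cylinder(h = 461, r = 107); translate([455, 589, 0]) cylinder(h = 461, r = 53); }


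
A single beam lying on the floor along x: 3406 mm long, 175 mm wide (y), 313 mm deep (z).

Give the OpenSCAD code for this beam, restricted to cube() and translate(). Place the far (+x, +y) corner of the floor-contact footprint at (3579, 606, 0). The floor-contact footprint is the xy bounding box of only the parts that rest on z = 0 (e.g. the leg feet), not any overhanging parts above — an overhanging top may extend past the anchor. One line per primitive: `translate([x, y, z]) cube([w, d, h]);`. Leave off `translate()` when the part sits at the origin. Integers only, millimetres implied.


translate([173, 431, 0]) cube([3406, 175, 313]);


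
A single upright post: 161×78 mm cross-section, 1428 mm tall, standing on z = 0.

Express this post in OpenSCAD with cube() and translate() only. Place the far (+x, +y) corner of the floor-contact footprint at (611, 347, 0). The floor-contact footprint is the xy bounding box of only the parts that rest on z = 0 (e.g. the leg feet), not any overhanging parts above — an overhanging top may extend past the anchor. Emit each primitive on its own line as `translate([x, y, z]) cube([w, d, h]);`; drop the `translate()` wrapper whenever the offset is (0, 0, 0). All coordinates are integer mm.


translate([450, 269, 0]) cube([161, 78, 1428]);


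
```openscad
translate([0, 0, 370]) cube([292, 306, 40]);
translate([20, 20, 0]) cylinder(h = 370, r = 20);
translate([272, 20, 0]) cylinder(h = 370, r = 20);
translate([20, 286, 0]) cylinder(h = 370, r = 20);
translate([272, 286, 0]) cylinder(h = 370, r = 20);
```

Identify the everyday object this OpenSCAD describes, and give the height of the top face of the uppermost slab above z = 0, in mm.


A stool. The seat height is 410 mm.

A 292×306×40 slab at z = 370 on four corner cylinders — a stool. The seat top is 370 + 40 = 410 mm.


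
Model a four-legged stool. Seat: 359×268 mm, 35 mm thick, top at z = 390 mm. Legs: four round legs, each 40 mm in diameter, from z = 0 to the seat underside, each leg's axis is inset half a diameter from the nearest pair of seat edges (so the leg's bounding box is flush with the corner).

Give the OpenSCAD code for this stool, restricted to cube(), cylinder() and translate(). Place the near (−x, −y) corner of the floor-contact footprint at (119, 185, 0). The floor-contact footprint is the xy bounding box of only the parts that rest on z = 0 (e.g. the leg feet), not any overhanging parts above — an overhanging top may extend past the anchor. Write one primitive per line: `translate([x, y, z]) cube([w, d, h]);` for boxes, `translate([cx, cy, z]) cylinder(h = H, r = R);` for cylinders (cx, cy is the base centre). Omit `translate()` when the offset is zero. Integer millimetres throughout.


translate([119, 185, 355]) cube([359, 268, 35]);
translate([139, 205, 0]) cylinder(h = 355, r = 20);
translate([458, 205, 0]) cylinder(h = 355, r = 20);
translate([139, 433, 0]) cylinder(h = 355, r = 20);
translate([458, 433, 0]) cylinder(h = 355, r = 20);


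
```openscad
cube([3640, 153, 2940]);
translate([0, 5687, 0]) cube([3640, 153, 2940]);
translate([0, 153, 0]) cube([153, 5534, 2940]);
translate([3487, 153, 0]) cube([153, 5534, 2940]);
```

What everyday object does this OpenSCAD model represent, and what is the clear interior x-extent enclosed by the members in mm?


A house (or room) frame. The interior width is 3334 mm.

Four 2940 mm walls enclosing a rectangle with no floor or roof — a room or house frame. Outside width is 3640 mm and wall thickness is 153 mm, so the interior width is 3640 − 2 × 153 = 3334 mm.


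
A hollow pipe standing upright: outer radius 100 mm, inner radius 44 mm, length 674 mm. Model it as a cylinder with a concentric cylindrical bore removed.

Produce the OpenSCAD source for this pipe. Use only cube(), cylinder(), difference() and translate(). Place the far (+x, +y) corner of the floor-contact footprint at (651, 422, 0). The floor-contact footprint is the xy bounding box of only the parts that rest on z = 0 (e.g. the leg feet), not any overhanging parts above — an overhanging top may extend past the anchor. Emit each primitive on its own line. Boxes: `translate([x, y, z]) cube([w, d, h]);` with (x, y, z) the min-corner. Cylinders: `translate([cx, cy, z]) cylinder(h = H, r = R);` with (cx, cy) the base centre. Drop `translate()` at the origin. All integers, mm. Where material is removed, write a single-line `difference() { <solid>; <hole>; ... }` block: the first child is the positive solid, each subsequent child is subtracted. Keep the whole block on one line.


difference() { translate([551, 322, 0]) cylinder(h = 674, r = 100); translate([551, 322, 0]) cylinder(h = 674, r = 44); }


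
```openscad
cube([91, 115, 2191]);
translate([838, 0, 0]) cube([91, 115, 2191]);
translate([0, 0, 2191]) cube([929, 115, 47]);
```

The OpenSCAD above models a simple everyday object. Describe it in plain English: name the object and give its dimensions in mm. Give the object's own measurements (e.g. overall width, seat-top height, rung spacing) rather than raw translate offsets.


A door frame. The clear opening is 747 mm wide and 2191 mm high. Two 91 mm wide jambs, 115 mm deep, stand either side of the opening from the floor to the top of the opening. A 47 mm thick head sits across the top of both jambs, spanning the full outside width of the frame.


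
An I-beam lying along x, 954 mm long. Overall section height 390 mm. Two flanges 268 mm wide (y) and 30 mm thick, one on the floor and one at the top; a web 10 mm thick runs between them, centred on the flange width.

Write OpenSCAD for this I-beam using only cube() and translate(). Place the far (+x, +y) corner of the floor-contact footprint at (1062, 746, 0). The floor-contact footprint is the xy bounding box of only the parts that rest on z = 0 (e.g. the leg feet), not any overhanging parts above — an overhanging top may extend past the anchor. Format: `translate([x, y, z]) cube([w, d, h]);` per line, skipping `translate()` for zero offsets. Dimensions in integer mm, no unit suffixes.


translate([108, 478, 0]) cube([954, 268, 30]);
translate([108, 607, 30]) cube([954, 10, 330]);
translate([108, 478, 360]) cube([954, 268, 30]);


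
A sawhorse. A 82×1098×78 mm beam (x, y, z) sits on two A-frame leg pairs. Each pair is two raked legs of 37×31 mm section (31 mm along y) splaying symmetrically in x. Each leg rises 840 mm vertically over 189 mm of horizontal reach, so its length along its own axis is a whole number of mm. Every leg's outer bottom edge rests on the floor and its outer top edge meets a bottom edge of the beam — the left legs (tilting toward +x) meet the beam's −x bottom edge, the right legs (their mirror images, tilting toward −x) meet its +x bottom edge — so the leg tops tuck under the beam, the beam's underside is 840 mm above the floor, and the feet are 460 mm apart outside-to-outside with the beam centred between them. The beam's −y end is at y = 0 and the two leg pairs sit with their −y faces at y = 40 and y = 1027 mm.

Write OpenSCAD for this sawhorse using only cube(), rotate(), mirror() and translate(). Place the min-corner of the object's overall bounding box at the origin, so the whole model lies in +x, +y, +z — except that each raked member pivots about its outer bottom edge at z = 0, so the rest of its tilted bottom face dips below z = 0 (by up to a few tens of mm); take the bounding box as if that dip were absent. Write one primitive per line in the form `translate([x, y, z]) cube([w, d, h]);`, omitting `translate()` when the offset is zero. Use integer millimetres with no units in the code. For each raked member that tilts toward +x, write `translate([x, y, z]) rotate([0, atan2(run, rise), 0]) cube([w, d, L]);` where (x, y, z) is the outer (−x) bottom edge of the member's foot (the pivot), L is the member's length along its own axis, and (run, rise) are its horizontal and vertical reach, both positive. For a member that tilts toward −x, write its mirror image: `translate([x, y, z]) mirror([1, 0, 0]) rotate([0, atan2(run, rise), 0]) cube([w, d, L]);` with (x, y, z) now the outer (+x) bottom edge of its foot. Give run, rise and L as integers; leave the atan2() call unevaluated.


translate([189, 0, 840]) cube([82, 1098, 78]);
translate([0, 40, 0]) rotate([0, atan2(189, 840), 0]) cube([37, 31, 861]);
translate([460, 40, 0]) mirror([1, 0, 0]) rotate([0, atan2(189, 840), 0]) cube([37, 31, 861]);
translate([0, 1027, 0]) rotate([0, atan2(189, 840), 0]) cube([37, 31, 861]);
translate([460, 1027, 0]) mirror([1, 0, 0]) rotate([0, atan2(189, 840), 0]) cube([37, 31, 861]);


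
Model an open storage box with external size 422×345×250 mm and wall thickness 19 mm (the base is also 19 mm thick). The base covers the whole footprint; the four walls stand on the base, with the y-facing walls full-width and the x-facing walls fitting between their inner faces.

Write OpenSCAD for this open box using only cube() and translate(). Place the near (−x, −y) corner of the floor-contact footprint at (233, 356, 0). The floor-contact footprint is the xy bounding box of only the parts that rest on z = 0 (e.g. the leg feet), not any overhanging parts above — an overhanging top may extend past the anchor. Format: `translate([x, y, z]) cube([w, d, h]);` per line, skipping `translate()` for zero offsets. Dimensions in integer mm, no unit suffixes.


translate([233, 356, 0]) cube([422, 345, 19]);
translate([233, 356, 19]) cube([422, 19, 231]);
translate([233, 682, 19]) cube([422, 19, 231]);
translate([233, 375, 19]) cube([19, 307, 231]);
translate([636, 375, 19]) cube([19, 307, 231]);


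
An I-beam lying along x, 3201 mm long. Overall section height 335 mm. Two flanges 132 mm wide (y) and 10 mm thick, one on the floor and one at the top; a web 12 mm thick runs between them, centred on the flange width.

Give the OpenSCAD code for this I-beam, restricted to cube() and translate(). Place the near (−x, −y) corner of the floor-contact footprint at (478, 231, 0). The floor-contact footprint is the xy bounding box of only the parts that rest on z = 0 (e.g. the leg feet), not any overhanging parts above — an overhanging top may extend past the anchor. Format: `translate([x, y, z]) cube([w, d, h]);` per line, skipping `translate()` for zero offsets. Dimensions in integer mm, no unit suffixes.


translate([478, 231, 0]) cube([3201, 132, 10]);
translate([478, 291, 10]) cube([3201, 12, 315]);
translate([478, 231, 325]) cube([3201, 132, 10]);


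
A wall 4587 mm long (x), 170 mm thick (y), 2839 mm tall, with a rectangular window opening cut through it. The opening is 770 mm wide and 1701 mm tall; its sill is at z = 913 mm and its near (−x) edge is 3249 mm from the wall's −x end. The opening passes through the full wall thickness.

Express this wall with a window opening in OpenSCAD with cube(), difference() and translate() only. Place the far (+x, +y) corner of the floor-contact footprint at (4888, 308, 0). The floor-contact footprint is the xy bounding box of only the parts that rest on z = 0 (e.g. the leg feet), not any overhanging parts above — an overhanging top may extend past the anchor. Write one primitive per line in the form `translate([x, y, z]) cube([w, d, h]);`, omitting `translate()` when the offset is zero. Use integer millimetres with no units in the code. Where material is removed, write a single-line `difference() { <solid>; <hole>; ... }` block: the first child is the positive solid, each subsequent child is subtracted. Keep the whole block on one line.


difference() { translate([301, 138, 0]) cube([4587, 170, 2839]); translate([3550, 138, 913]) cube([770, 170, 1701]); }
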